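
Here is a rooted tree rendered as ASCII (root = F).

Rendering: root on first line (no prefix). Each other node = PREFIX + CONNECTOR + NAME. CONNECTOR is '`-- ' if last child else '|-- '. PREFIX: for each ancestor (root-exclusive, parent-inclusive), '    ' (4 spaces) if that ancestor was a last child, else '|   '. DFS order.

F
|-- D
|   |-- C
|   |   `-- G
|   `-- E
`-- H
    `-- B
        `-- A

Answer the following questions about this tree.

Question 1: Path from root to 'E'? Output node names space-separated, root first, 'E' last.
Answer: F D E

Derivation:
Walk down from root: F -> D -> E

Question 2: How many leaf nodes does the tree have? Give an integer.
Answer: 3

Derivation:
Leaves (nodes with no children): A, E, G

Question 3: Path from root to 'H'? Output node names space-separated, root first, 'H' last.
Answer: F H

Derivation:
Walk down from root: F -> H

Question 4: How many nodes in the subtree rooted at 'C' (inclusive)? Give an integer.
Answer: 2

Derivation:
Subtree rooted at C contains: C, G
Count = 2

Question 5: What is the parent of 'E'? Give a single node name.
Answer: D

Derivation:
Scan adjacency: E appears as child of D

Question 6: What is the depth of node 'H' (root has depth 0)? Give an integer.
Answer: 1

Derivation:
Path from root to H: F -> H
Depth = number of edges = 1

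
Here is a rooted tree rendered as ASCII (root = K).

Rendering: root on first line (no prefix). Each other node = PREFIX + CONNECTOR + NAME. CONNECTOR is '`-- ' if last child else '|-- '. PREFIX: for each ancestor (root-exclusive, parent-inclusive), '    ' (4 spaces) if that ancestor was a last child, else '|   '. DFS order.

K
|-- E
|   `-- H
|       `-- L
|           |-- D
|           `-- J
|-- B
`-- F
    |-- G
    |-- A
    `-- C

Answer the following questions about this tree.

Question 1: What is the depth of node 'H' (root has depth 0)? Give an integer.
Answer: 2

Derivation:
Path from root to H: K -> E -> H
Depth = number of edges = 2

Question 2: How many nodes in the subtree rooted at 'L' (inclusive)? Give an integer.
Subtree rooted at L contains: D, J, L
Count = 3

Answer: 3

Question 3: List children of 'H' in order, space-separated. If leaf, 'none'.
Node H's children (from adjacency): L

Answer: L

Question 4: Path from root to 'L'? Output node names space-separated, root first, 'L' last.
Walk down from root: K -> E -> H -> L

Answer: K E H L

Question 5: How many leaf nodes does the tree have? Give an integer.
Leaves (nodes with no children): A, B, C, D, G, J

Answer: 6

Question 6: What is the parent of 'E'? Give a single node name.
Scan adjacency: E appears as child of K

Answer: K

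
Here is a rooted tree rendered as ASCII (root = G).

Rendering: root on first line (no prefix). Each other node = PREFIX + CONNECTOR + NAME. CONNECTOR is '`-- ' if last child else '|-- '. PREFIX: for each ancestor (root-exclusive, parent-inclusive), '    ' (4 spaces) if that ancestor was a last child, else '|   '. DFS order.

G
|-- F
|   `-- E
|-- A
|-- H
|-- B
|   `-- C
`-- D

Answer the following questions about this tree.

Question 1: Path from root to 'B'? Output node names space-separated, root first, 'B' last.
Answer: G B

Derivation:
Walk down from root: G -> B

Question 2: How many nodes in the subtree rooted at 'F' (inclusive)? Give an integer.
Subtree rooted at F contains: E, F
Count = 2

Answer: 2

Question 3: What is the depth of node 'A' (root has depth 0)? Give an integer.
Answer: 1

Derivation:
Path from root to A: G -> A
Depth = number of edges = 1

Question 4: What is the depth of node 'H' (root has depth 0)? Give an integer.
Path from root to H: G -> H
Depth = number of edges = 1

Answer: 1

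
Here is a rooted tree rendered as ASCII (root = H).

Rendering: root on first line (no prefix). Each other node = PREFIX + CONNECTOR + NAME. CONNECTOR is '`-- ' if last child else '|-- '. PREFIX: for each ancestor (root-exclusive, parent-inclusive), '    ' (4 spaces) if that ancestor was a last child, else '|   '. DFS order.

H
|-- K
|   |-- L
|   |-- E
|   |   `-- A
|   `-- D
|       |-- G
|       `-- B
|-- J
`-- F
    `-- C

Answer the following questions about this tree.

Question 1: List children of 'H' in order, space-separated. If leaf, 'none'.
Answer: K J F

Derivation:
Node H's children (from adjacency): K, J, F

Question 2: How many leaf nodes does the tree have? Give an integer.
Answer: 6

Derivation:
Leaves (nodes with no children): A, B, C, G, J, L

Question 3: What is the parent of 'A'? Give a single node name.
Answer: E

Derivation:
Scan adjacency: A appears as child of E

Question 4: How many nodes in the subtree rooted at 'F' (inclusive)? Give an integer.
Subtree rooted at F contains: C, F
Count = 2

Answer: 2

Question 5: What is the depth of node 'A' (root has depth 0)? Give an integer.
Path from root to A: H -> K -> E -> A
Depth = number of edges = 3

Answer: 3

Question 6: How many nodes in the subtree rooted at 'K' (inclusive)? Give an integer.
Answer: 7

Derivation:
Subtree rooted at K contains: A, B, D, E, G, K, L
Count = 7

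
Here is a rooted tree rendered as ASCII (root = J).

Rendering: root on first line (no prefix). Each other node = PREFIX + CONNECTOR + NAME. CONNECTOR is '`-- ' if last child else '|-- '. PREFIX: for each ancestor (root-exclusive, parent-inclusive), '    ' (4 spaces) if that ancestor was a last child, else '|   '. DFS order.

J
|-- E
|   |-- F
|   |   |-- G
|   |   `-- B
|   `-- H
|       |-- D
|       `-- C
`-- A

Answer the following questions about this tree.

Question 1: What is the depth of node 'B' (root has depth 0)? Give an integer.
Path from root to B: J -> E -> F -> B
Depth = number of edges = 3

Answer: 3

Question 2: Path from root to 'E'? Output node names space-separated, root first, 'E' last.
Walk down from root: J -> E

Answer: J E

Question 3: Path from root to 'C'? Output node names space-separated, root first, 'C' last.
Walk down from root: J -> E -> H -> C

Answer: J E H C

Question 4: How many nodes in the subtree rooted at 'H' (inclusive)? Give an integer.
Subtree rooted at H contains: C, D, H
Count = 3

Answer: 3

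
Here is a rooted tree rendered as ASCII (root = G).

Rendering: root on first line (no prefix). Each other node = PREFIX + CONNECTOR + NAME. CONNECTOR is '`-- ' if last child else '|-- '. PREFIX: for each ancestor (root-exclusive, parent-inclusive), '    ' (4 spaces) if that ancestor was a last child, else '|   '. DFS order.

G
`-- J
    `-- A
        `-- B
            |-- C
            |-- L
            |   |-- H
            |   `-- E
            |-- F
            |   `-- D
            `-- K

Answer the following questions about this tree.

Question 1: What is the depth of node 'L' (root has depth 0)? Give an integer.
Path from root to L: G -> J -> A -> B -> L
Depth = number of edges = 4

Answer: 4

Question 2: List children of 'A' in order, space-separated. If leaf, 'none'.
Node A's children (from adjacency): B

Answer: B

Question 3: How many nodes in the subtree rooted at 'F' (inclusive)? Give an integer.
Answer: 2

Derivation:
Subtree rooted at F contains: D, F
Count = 2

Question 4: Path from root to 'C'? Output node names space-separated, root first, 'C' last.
Answer: G J A B C

Derivation:
Walk down from root: G -> J -> A -> B -> C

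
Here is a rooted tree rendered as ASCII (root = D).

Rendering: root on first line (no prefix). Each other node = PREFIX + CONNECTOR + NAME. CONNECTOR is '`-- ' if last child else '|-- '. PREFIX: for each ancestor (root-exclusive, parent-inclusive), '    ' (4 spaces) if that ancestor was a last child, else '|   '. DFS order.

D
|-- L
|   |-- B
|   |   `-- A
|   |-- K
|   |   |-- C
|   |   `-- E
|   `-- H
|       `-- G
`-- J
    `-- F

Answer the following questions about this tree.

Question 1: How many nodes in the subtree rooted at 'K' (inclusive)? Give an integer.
Answer: 3

Derivation:
Subtree rooted at K contains: C, E, K
Count = 3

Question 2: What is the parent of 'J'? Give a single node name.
Scan adjacency: J appears as child of D

Answer: D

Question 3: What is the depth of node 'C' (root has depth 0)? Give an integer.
Answer: 3

Derivation:
Path from root to C: D -> L -> K -> C
Depth = number of edges = 3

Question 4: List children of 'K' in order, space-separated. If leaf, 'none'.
Node K's children (from adjacency): C, E

Answer: C E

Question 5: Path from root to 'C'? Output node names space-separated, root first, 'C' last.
Answer: D L K C

Derivation:
Walk down from root: D -> L -> K -> C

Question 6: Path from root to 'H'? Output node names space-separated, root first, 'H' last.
Walk down from root: D -> L -> H

Answer: D L H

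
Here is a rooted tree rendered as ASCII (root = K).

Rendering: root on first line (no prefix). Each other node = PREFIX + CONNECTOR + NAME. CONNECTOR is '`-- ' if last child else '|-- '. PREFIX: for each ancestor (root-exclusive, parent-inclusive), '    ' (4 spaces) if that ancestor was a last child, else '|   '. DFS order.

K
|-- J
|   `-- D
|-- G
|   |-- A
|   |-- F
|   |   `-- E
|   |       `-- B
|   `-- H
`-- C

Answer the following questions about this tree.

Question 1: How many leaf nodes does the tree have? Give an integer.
Leaves (nodes with no children): A, B, C, D, H

Answer: 5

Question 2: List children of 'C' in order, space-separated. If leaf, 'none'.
Answer: none

Derivation:
Node C's children (from adjacency): (leaf)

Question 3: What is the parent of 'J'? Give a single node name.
Scan adjacency: J appears as child of K

Answer: K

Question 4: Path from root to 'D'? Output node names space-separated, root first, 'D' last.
Walk down from root: K -> J -> D

Answer: K J D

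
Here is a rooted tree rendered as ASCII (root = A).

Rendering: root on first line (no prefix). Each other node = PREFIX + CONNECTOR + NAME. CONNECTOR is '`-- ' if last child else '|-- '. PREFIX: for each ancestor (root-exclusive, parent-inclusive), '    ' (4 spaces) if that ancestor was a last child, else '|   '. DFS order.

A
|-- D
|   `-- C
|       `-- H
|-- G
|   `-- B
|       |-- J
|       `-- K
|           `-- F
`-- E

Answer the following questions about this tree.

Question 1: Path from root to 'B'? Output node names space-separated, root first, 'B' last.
Walk down from root: A -> G -> B

Answer: A G B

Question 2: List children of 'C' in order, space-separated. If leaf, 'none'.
Node C's children (from adjacency): H

Answer: H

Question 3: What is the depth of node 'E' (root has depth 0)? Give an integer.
Answer: 1

Derivation:
Path from root to E: A -> E
Depth = number of edges = 1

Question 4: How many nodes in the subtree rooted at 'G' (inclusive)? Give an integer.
Answer: 5

Derivation:
Subtree rooted at G contains: B, F, G, J, K
Count = 5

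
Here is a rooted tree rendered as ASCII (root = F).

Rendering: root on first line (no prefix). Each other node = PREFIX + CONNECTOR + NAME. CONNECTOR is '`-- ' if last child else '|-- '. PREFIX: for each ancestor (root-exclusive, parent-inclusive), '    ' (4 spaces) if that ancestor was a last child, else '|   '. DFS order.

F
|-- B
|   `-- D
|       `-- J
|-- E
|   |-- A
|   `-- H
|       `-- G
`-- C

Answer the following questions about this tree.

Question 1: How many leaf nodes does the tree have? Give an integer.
Answer: 4

Derivation:
Leaves (nodes with no children): A, C, G, J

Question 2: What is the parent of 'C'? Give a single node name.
Answer: F

Derivation:
Scan adjacency: C appears as child of F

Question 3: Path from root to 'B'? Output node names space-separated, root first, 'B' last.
Answer: F B

Derivation:
Walk down from root: F -> B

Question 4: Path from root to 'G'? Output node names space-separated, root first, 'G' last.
Walk down from root: F -> E -> H -> G

Answer: F E H G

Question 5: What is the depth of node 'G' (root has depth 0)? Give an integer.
Answer: 3

Derivation:
Path from root to G: F -> E -> H -> G
Depth = number of edges = 3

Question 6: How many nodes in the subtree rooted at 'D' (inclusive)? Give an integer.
Subtree rooted at D contains: D, J
Count = 2

Answer: 2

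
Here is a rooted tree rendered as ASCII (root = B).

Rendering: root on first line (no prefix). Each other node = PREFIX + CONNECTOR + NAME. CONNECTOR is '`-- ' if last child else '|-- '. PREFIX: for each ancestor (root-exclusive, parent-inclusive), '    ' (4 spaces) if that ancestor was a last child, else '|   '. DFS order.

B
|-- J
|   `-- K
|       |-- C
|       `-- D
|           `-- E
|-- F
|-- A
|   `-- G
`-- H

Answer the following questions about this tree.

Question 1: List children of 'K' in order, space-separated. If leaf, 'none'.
Node K's children (from adjacency): C, D

Answer: C D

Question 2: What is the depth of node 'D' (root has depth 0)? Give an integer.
Path from root to D: B -> J -> K -> D
Depth = number of edges = 3

Answer: 3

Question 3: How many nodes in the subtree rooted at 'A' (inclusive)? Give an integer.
Subtree rooted at A contains: A, G
Count = 2

Answer: 2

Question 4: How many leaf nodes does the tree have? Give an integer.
Leaves (nodes with no children): C, E, F, G, H

Answer: 5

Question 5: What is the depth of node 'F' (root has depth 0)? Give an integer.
Answer: 1

Derivation:
Path from root to F: B -> F
Depth = number of edges = 1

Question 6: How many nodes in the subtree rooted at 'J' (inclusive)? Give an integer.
Subtree rooted at J contains: C, D, E, J, K
Count = 5

Answer: 5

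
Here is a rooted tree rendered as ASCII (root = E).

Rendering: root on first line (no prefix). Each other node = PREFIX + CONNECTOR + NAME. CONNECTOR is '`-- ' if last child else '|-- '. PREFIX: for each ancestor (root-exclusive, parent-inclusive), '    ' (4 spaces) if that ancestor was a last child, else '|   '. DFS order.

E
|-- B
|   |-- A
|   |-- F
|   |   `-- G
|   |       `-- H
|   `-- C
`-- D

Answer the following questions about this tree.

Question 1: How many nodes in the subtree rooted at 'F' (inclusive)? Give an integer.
Answer: 3

Derivation:
Subtree rooted at F contains: F, G, H
Count = 3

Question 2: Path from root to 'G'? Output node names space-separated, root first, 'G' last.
Answer: E B F G

Derivation:
Walk down from root: E -> B -> F -> G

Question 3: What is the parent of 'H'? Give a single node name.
Answer: G

Derivation:
Scan adjacency: H appears as child of G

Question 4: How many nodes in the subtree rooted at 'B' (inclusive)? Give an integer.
Subtree rooted at B contains: A, B, C, F, G, H
Count = 6

Answer: 6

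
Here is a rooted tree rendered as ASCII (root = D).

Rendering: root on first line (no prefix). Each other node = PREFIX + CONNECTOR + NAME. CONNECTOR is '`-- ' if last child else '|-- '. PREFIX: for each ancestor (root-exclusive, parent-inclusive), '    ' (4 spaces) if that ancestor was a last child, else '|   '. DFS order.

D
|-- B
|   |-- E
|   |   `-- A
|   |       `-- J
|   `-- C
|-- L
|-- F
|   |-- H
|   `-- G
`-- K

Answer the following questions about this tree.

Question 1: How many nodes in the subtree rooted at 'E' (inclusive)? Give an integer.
Answer: 3

Derivation:
Subtree rooted at E contains: A, E, J
Count = 3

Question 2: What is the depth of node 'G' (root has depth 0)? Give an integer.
Path from root to G: D -> F -> G
Depth = number of edges = 2

Answer: 2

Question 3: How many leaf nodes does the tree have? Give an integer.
Leaves (nodes with no children): C, G, H, J, K, L

Answer: 6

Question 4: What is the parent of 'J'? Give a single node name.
Scan adjacency: J appears as child of A

Answer: A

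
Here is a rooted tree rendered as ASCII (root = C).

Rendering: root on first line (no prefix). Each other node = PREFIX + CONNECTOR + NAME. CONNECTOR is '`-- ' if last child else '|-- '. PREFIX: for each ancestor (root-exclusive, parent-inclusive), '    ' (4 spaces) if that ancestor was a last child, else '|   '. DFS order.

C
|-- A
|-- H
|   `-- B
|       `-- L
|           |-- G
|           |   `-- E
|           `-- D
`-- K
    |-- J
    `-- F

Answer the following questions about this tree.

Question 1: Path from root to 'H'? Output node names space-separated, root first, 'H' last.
Answer: C H

Derivation:
Walk down from root: C -> H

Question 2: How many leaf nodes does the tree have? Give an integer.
Answer: 5

Derivation:
Leaves (nodes with no children): A, D, E, F, J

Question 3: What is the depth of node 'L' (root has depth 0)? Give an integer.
Path from root to L: C -> H -> B -> L
Depth = number of edges = 3

Answer: 3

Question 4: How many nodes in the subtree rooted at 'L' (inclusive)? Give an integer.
Answer: 4

Derivation:
Subtree rooted at L contains: D, E, G, L
Count = 4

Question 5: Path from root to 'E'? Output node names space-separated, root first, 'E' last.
Answer: C H B L G E

Derivation:
Walk down from root: C -> H -> B -> L -> G -> E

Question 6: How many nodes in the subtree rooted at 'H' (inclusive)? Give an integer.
Answer: 6

Derivation:
Subtree rooted at H contains: B, D, E, G, H, L
Count = 6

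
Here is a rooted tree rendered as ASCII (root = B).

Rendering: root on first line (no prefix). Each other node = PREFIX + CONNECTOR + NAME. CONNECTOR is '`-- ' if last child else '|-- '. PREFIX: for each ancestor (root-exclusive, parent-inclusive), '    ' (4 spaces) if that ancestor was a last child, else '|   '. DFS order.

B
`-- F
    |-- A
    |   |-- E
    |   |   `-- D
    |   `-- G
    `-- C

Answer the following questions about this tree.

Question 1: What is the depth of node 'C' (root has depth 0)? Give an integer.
Answer: 2

Derivation:
Path from root to C: B -> F -> C
Depth = number of edges = 2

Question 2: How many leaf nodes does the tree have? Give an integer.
Leaves (nodes with no children): C, D, G

Answer: 3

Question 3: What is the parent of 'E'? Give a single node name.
Answer: A

Derivation:
Scan adjacency: E appears as child of A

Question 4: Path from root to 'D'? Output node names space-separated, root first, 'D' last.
Answer: B F A E D

Derivation:
Walk down from root: B -> F -> A -> E -> D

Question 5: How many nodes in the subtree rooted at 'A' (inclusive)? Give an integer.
Subtree rooted at A contains: A, D, E, G
Count = 4

Answer: 4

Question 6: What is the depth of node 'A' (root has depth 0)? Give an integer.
Answer: 2

Derivation:
Path from root to A: B -> F -> A
Depth = number of edges = 2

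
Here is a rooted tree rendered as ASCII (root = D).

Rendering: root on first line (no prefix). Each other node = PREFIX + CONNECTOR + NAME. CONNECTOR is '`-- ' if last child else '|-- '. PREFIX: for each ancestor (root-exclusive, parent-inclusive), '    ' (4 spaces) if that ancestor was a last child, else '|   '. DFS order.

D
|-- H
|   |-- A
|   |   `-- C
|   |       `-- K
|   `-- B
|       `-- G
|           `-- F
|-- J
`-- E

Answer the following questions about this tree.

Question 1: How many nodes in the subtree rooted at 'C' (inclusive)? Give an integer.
Answer: 2

Derivation:
Subtree rooted at C contains: C, K
Count = 2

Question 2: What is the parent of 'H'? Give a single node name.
Answer: D

Derivation:
Scan adjacency: H appears as child of D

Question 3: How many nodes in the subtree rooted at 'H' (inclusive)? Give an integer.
Subtree rooted at H contains: A, B, C, F, G, H, K
Count = 7

Answer: 7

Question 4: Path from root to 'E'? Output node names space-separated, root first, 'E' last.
Answer: D E

Derivation:
Walk down from root: D -> E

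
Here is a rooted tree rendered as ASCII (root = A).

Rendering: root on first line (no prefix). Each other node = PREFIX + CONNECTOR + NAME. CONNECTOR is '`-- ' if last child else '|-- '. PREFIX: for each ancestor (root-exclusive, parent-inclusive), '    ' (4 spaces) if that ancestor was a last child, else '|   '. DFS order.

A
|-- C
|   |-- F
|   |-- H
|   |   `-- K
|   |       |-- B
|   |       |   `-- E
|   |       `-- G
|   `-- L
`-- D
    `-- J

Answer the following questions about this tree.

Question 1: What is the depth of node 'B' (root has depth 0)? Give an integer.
Answer: 4

Derivation:
Path from root to B: A -> C -> H -> K -> B
Depth = number of edges = 4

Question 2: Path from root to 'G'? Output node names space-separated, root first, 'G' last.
Answer: A C H K G

Derivation:
Walk down from root: A -> C -> H -> K -> G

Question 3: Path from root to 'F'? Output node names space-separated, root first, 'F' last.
Answer: A C F

Derivation:
Walk down from root: A -> C -> F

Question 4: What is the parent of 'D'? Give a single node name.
Answer: A

Derivation:
Scan adjacency: D appears as child of A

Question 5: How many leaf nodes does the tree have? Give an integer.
Leaves (nodes with no children): E, F, G, J, L

Answer: 5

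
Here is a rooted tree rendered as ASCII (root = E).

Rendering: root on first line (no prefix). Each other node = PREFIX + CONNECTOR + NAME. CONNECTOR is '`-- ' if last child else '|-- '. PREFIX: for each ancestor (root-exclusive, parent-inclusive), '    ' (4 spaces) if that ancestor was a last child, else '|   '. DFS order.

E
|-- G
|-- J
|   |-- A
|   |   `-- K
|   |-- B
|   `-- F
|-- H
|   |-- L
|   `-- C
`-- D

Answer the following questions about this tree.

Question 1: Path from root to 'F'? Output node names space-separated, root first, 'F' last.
Walk down from root: E -> J -> F

Answer: E J F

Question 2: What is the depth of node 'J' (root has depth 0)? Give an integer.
Path from root to J: E -> J
Depth = number of edges = 1

Answer: 1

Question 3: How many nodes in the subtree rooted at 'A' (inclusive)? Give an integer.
Answer: 2

Derivation:
Subtree rooted at A contains: A, K
Count = 2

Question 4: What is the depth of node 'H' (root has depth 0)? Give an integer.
Path from root to H: E -> H
Depth = number of edges = 1

Answer: 1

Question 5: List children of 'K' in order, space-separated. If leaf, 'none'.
Node K's children (from adjacency): (leaf)

Answer: none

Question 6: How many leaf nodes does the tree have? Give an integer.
Answer: 7

Derivation:
Leaves (nodes with no children): B, C, D, F, G, K, L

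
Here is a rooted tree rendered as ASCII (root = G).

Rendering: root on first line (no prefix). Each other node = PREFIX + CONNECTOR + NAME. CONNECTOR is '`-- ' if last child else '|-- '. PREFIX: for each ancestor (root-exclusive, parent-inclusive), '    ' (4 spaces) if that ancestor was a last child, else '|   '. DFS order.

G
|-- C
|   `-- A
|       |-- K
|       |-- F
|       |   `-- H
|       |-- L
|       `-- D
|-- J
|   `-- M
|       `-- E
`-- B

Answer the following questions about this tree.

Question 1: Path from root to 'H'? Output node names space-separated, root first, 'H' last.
Answer: G C A F H

Derivation:
Walk down from root: G -> C -> A -> F -> H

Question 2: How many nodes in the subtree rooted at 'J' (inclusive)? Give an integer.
Answer: 3

Derivation:
Subtree rooted at J contains: E, J, M
Count = 3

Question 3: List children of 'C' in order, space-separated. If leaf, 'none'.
Answer: A

Derivation:
Node C's children (from adjacency): A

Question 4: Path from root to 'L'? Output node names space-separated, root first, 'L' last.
Answer: G C A L

Derivation:
Walk down from root: G -> C -> A -> L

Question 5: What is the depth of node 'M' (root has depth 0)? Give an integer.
Answer: 2

Derivation:
Path from root to M: G -> J -> M
Depth = number of edges = 2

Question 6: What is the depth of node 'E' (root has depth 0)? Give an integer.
Answer: 3

Derivation:
Path from root to E: G -> J -> M -> E
Depth = number of edges = 3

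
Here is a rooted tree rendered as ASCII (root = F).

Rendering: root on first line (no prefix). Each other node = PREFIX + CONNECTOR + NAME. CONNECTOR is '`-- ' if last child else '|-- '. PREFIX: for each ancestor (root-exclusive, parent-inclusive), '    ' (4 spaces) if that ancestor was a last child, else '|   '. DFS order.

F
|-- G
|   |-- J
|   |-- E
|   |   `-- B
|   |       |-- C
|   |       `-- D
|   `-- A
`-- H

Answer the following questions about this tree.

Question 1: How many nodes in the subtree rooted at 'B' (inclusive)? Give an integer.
Subtree rooted at B contains: B, C, D
Count = 3

Answer: 3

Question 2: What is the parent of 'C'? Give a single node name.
Answer: B

Derivation:
Scan adjacency: C appears as child of B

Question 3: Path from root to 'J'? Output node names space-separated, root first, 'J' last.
Answer: F G J

Derivation:
Walk down from root: F -> G -> J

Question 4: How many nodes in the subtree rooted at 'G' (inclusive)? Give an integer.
Subtree rooted at G contains: A, B, C, D, E, G, J
Count = 7

Answer: 7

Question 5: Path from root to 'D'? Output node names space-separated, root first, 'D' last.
Answer: F G E B D

Derivation:
Walk down from root: F -> G -> E -> B -> D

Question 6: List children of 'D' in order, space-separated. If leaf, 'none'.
Node D's children (from adjacency): (leaf)

Answer: none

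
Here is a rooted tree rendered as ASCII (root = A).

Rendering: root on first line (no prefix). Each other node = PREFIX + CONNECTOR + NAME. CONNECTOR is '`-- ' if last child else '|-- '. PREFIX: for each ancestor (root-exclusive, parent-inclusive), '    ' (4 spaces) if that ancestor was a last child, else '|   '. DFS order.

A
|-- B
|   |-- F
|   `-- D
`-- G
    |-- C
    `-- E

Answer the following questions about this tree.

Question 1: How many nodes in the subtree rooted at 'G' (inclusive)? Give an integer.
Subtree rooted at G contains: C, E, G
Count = 3

Answer: 3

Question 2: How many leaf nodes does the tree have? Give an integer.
Leaves (nodes with no children): C, D, E, F

Answer: 4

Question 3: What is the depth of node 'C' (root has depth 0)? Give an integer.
Answer: 2

Derivation:
Path from root to C: A -> G -> C
Depth = number of edges = 2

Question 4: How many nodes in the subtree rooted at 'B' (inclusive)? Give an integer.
Subtree rooted at B contains: B, D, F
Count = 3

Answer: 3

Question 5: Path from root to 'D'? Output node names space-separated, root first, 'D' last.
Answer: A B D

Derivation:
Walk down from root: A -> B -> D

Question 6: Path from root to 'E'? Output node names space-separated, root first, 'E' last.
Answer: A G E

Derivation:
Walk down from root: A -> G -> E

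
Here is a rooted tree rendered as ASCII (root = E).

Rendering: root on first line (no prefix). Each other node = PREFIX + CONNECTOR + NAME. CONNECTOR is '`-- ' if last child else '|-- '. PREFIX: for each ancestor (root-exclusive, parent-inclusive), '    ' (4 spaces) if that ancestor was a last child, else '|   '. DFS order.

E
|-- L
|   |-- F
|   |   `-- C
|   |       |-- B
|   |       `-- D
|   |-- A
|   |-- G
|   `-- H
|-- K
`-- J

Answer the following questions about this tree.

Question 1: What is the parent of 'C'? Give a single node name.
Answer: F

Derivation:
Scan adjacency: C appears as child of F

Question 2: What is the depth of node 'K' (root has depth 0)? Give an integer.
Answer: 1

Derivation:
Path from root to K: E -> K
Depth = number of edges = 1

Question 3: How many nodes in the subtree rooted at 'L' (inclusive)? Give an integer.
Answer: 8

Derivation:
Subtree rooted at L contains: A, B, C, D, F, G, H, L
Count = 8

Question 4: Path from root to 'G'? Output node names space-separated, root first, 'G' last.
Answer: E L G

Derivation:
Walk down from root: E -> L -> G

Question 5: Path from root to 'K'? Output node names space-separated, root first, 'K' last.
Answer: E K

Derivation:
Walk down from root: E -> K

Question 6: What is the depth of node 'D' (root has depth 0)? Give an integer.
Answer: 4

Derivation:
Path from root to D: E -> L -> F -> C -> D
Depth = number of edges = 4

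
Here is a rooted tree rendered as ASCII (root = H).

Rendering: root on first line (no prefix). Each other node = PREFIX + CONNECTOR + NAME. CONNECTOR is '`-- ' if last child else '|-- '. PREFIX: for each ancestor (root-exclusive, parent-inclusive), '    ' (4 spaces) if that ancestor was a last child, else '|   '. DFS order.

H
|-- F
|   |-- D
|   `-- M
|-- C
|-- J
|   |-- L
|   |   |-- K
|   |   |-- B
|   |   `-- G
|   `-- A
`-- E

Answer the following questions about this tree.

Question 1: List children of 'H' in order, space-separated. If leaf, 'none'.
Answer: F C J E

Derivation:
Node H's children (from adjacency): F, C, J, E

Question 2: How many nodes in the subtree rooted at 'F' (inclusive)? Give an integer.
Subtree rooted at F contains: D, F, M
Count = 3

Answer: 3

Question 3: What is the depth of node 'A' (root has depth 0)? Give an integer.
Path from root to A: H -> J -> A
Depth = number of edges = 2

Answer: 2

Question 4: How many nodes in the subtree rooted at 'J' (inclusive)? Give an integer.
Answer: 6

Derivation:
Subtree rooted at J contains: A, B, G, J, K, L
Count = 6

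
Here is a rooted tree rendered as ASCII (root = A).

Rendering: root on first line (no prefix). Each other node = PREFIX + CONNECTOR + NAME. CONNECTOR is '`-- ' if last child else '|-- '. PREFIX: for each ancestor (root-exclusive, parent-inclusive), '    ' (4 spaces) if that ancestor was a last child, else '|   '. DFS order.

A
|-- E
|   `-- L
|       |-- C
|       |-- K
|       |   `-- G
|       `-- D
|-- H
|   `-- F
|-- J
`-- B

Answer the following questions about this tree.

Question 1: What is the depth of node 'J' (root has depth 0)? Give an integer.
Answer: 1

Derivation:
Path from root to J: A -> J
Depth = number of edges = 1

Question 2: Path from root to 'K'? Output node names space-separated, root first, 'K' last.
Answer: A E L K

Derivation:
Walk down from root: A -> E -> L -> K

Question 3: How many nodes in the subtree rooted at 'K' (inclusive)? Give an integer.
Subtree rooted at K contains: G, K
Count = 2

Answer: 2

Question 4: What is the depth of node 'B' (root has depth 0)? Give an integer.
Path from root to B: A -> B
Depth = number of edges = 1

Answer: 1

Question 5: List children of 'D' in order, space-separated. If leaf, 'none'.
Node D's children (from adjacency): (leaf)

Answer: none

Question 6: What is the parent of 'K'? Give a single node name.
Scan adjacency: K appears as child of L

Answer: L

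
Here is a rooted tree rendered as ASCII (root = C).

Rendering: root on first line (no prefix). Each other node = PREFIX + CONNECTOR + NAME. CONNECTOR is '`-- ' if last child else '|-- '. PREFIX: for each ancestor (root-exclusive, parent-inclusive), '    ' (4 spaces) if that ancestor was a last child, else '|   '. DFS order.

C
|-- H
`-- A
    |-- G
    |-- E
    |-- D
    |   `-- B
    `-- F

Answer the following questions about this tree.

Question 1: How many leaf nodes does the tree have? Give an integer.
Answer: 5

Derivation:
Leaves (nodes with no children): B, E, F, G, H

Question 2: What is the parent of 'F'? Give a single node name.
Answer: A

Derivation:
Scan adjacency: F appears as child of A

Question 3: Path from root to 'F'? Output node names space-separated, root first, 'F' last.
Answer: C A F

Derivation:
Walk down from root: C -> A -> F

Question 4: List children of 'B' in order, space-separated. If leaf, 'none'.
Node B's children (from adjacency): (leaf)

Answer: none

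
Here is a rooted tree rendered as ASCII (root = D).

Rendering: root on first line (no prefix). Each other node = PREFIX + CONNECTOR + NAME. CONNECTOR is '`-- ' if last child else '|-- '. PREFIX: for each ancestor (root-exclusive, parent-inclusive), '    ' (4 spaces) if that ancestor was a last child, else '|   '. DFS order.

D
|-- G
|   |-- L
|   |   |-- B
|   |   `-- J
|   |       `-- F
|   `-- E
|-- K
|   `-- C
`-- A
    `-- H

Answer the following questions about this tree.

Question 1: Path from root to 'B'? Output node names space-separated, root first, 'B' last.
Answer: D G L B

Derivation:
Walk down from root: D -> G -> L -> B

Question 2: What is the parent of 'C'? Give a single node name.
Scan adjacency: C appears as child of K

Answer: K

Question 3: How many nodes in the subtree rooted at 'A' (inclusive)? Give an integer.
Subtree rooted at A contains: A, H
Count = 2

Answer: 2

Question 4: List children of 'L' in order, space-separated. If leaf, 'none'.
Node L's children (from adjacency): B, J

Answer: B J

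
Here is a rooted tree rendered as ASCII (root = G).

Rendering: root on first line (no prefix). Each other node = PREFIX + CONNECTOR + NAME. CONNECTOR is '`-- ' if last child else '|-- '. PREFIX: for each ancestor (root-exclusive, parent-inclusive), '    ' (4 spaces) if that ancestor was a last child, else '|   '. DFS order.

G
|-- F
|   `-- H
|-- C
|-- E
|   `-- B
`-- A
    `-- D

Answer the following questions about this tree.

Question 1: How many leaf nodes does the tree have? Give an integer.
Leaves (nodes with no children): B, C, D, H

Answer: 4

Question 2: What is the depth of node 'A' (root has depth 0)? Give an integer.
Answer: 1

Derivation:
Path from root to A: G -> A
Depth = number of edges = 1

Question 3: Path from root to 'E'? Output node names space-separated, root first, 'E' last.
Walk down from root: G -> E

Answer: G E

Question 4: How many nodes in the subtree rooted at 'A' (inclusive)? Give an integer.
Subtree rooted at A contains: A, D
Count = 2

Answer: 2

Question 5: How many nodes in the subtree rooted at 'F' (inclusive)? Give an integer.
Subtree rooted at F contains: F, H
Count = 2

Answer: 2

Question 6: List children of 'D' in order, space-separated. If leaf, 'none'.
Answer: none

Derivation:
Node D's children (from adjacency): (leaf)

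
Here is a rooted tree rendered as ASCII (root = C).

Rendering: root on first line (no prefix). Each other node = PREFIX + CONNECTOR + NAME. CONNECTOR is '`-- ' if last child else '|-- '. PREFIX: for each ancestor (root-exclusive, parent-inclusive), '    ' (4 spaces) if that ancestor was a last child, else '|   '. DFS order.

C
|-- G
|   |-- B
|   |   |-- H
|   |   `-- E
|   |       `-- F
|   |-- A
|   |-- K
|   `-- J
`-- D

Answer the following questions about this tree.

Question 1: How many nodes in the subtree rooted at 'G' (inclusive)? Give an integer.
Answer: 8

Derivation:
Subtree rooted at G contains: A, B, E, F, G, H, J, K
Count = 8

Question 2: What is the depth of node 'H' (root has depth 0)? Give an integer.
Path from root to H: C -> G -> B -> H
Depth = number of edges = 3

Answer: 3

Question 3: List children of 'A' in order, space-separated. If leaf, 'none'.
Answer: none

Derivation:
Node A's children (from adjacency): (leaf)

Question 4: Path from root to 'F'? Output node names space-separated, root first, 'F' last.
Walk down from root: C -> G -> B -> E -> F

Answer: C G B E F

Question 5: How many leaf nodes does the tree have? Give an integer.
Answer: 6

Derivation:
Leaves (nodes with no children): A, D, F, H, J, K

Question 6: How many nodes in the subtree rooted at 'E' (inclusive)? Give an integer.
Answer: 2

Derivation:
Subtree rooted at E contains: E, F
Count = 2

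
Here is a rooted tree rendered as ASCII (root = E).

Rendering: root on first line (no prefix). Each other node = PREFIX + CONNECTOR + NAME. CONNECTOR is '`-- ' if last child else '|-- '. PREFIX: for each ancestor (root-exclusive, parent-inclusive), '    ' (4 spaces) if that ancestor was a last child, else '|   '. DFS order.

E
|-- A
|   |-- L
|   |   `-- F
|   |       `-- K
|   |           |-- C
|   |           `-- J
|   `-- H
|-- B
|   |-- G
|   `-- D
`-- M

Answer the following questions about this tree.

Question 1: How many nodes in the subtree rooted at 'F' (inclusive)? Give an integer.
Subtree rooted at F contains: C, F, J, K
Count = 4

Answer: 4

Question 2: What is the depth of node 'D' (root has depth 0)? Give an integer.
Answer: 2

Derivation:
Path from root to D: E -> B -> D
Depth = number of edges = 2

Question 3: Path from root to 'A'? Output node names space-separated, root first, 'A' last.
Answer: E A

Derivation:
Walk down from root: E -> A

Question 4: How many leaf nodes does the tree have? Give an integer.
Leaves (nodes with no children): C, D, G, H, J, M

Answer: 6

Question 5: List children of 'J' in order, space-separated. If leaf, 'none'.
Answer: none

Derivation:
Node J's children (from adjacency): (leaf)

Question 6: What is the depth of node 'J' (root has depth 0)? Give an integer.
Path from root to J: E -> A -> L -> F -> K -> J
Depth = number of edges = 5

Answer: 5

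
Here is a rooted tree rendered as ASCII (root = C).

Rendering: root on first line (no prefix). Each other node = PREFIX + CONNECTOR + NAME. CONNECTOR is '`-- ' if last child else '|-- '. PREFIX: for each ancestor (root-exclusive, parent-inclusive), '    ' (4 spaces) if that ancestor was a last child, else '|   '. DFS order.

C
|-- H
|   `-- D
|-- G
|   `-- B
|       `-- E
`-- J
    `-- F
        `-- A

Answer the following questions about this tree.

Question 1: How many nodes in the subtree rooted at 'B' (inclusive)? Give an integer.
Subtree rooted at B contains: B, E
Count = 2

Answer: 2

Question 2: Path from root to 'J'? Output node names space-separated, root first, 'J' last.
Answer: C J

Derivation:
Walk down from root: C -> J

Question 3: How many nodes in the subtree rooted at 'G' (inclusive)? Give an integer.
Subtree rooted at G contains: B, E, G
Count = 3

Answer: 3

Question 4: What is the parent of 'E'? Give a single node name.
Answer: B

Derivation:
Scan adjacency: E appears as child of B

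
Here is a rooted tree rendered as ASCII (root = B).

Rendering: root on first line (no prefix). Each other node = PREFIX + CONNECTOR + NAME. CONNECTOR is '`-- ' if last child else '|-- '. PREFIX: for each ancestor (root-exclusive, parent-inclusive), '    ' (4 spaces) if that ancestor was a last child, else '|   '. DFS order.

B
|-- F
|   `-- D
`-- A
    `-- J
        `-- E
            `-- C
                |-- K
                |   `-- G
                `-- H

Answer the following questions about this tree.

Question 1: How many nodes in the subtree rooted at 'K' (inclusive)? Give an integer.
Answer: 2

Derivation:
Subtree rooted at K contains: G, K
Count = 2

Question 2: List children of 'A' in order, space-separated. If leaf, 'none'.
Answer: J

Derivation:
Node A's children (from adjacency): J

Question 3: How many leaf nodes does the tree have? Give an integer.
Answer: 3

Derivation:
Leaves (nodes with no children): D, G, H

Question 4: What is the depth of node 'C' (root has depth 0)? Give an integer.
Answer: 4

Derivation:
Path from root to C: B -> A -> J -> E -> C
Depth = number of edges = 4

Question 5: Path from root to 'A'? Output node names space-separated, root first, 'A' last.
Walk down from root: B -> A

Answer: B A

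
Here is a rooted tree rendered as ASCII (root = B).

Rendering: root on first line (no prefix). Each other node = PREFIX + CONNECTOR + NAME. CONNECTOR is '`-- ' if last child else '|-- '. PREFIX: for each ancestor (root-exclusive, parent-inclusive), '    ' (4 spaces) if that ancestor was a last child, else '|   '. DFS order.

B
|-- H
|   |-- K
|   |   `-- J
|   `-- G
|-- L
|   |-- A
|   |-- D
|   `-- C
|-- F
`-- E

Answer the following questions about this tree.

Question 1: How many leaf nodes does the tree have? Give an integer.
Leaves (nodes with no children): A, C, D, E, F, G, J

Answer: 7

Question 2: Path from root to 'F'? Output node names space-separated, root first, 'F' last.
Walk down from root: B -> F

Answer: B F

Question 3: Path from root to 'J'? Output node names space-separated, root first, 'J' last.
Answer: B H K J

Derivation:
Walk down from root: B -> H -> K -> J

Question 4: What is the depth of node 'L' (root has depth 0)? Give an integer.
Answer: 1

Derivation:
Path from root to L: B -> L
Depth = number of edges = 1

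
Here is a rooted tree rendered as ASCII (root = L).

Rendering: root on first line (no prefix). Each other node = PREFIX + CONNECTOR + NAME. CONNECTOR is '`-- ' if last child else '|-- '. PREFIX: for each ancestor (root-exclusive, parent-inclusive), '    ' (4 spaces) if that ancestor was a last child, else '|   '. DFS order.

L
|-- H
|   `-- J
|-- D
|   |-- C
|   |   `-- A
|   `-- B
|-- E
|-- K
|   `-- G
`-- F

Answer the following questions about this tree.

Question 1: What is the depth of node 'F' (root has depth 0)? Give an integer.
Answer: 1

Derivation:
Path from root to F: L -> F
Depth = number of edges = 1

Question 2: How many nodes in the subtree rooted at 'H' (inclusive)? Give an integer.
Answer: 2

Derivation:
Subtree rooted at H contains: H, J
Count = 2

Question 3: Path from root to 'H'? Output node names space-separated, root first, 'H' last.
Answer: L H

Derivation:
Walk down from root: L -> H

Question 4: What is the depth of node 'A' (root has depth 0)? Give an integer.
Answer: 3

Derivation:
Path from root to A: L -> D -> C -> A
Depth = number of edges = 3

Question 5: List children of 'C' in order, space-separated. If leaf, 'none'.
Node C's children (from adjacency): A

Answer: A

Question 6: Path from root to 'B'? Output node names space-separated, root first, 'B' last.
Walk down from root: L -> D -> B

Answer: L D B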